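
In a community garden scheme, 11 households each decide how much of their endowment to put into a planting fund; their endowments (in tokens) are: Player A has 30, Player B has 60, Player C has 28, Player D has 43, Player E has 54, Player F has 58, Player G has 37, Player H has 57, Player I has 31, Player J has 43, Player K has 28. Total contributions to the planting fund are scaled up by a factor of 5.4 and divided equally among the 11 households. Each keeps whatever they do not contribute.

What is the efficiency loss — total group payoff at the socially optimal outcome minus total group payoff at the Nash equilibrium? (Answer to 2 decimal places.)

2063.60 tokens

The private return per contributed unit is 5.4/11 = 0.4909 < 1 for every player regardless of endowment, so the Nash equilibrium is zero contribution and the group total is Σ E_j = 30 + 60 + 28 + 43 + 54 + 58 + 37 + 57 + 31 + 43 + 28 = 469.
Each contributed unit returns 5.400 to the group, so the social optimum is full contribution by everyone: group total = 5.400 × 469 = 2532.60.
Efficiency loss = (5.400 − 1) × 469 = 2063.60.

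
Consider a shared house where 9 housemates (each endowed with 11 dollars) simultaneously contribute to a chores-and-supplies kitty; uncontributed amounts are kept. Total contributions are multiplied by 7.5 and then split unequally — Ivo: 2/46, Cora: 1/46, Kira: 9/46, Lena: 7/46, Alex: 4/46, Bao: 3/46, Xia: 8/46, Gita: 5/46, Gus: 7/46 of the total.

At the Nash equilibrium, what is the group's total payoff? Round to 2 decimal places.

385.00 dollars

For player j, contributing a unit is worthwhile iff 7.5 × (j's share) ≥ 1, i.e. iff j's share is at least 0.1333.
Kira, Lena, Xia and Gus are above the threshold, contributing 11 each; the remaining 5 contribute 0. Total contributed: 44.
The chores-and-supplies kitty pays out 7.5 × 44 = 330.00 in total (split across the unequal shares, but the aggregate is all that matters for the group sum).
The 5 free-riders keep 11 each, adding 55. Group total = 55 + 330.00 = 385.00.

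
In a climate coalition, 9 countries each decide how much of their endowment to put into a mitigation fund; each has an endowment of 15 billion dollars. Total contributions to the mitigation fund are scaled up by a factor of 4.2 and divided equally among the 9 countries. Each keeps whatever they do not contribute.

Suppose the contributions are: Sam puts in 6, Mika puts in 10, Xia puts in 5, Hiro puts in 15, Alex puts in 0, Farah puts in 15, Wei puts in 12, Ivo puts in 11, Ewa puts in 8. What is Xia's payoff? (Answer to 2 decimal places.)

Total contributed: 6 + 10 + 5 + 15 + 0 + 15 + 12 + 11 + 8 = 82.
Each receives 4.2 × 82 / 9 = 38.27 from the mitigation fund.
Xia keeps 15 − 5 = 10, so Xia's payoff is 10 + 38.27 = 48.27.

48.27 billion dollars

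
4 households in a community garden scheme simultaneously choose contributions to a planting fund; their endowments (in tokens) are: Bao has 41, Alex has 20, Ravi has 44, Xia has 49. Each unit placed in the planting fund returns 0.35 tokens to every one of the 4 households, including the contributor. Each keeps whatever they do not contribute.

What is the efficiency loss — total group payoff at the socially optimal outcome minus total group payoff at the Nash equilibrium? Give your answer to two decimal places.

61.60 tokens

The private return per contributed unit is 0.35 < 1 for everyone, so the Nash equilibrium is zero contribution and the group total is Σ E_j = 41 + 20 + 44 + 49 = 154.
Each contributed unit returns 1.400 to the group, so the social optimum is full contribution by everyone: group total = 1.400 × 154 = 215.60.
Efficiency loss = (1.400 − 1) × 154 = 61.60.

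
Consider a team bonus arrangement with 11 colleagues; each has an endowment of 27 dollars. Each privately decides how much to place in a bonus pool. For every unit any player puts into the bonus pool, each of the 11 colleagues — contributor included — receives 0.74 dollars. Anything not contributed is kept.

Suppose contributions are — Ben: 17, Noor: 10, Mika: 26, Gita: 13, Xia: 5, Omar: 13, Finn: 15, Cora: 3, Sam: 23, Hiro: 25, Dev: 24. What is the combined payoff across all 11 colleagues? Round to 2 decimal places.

Total contributed: 17 + 10 + 26 + 13 + 5 + 13 + 15 + 3 + 23 + 25 + 24 = 174; total kept: 11 × 27 − 174 = 123.
The bonus pool pays out 0.74 × 11 × 174 = 1416.36 in aggregate.
Group total = 123 + 1416.36 = 1539.36.

1539.36 dollars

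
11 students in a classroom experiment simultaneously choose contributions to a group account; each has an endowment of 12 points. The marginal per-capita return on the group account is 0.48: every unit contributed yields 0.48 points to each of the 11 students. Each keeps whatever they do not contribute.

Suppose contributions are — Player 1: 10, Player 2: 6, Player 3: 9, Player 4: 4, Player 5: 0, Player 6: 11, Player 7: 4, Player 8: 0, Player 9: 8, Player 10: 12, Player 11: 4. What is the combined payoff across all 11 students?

423.04 points

Total contributed: 10 + 6 + 9 + 4 + 0 + 11 + 4 + 0 + 8 + 12 + 4 = 68; total kept: 11 × 12 − 68 = 64.
The group account pays out 0.48 × 11 × 68 = 359.04 in aggregate.
Group total = 64 + 359.04 = 423.04.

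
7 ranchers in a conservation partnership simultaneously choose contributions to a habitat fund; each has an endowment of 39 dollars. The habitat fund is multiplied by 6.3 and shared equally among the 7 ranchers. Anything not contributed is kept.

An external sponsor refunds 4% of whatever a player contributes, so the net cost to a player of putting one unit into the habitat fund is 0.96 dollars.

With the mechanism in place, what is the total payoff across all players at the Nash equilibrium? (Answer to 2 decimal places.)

273.00 dollars

With the mechanism, a contributed unit returns (6.3/7) / 0.96 = 0.9375 per unit of net cost — still below 1 — so contributing 0 remains dominant for every player.
Everyone keeps their endowment and the group total is 7 × 39 = 273.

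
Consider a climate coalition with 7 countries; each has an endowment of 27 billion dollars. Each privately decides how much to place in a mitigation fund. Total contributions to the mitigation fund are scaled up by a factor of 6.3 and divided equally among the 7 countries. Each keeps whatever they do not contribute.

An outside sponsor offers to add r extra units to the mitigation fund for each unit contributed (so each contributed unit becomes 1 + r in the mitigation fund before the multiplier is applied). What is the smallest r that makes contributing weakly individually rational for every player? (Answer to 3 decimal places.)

0.111

With matching at rate r, one contributed unit becomes (1 + r) in the mitigation fund and returns 6.3 × (1 + r) / 7 to the contributor.
Setting this equal to 1: 1 + r = 7/6.3 = 1.1111.
So the minimum matching rate is r = 1.1111 − 1 = 0.111.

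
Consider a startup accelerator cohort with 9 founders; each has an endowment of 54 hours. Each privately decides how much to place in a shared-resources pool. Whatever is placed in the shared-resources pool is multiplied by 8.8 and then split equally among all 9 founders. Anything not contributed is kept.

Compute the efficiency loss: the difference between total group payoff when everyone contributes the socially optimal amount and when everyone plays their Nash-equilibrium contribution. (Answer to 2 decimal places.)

3790.80 hours

Each contributed unit returns 8.8/9 = 0.9778 to its contributor — below 1 — so contributing 0 is dominant for every player. At the Nash equilibrium everyone keeps their 54, and the group total is 9 × 54 = 486.
Each contributed unit returns 8.800 to the group as a whole (0.9778 to each of 9 players), which exceeds 1, so the social optimum is full contribution: group total = 8.800 × 486 = 4276.80.
Efficiency loss = 4276.80 − 486 = 3790.80.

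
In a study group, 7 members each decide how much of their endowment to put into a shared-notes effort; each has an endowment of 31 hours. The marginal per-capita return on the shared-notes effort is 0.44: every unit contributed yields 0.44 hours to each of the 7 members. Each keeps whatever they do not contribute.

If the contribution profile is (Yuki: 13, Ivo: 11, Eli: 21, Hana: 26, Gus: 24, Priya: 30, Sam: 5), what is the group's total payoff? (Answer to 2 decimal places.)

487.40 hours

Total contributed: 13 + 11 + 21 + 26 + 24 + 30 + 5 = 130; total kept: 7 × 31 − 130 = 87.
The shared-notes effort pays out 0.44 × 7 × 130 = 400.40 in aggregate.
Group total = 87 + 400.40 = 487.40.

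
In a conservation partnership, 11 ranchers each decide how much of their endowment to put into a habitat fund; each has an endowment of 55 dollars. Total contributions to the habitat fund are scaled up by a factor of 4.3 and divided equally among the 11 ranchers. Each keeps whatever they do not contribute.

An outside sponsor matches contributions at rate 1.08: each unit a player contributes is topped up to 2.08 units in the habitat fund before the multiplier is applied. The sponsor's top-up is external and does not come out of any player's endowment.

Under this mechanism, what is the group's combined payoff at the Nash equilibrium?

605.00 dollars

With the mechanism, a contributed unit returns 4.3 × 2.08 / 11 = 0.8131 per unit of net cost — still below 1 — so contributing 0 remains dominant for every player.
Everyone keeps their endowment and the group total is 11 × 55 = 605.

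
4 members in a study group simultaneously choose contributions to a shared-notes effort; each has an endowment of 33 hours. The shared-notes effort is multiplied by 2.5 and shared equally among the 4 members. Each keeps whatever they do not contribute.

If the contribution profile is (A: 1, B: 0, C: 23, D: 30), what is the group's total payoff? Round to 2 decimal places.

213.00 hours

Total contributed: 1 + 0 + 23 + 30 = 54; total kept: 4 × 33 − 54 = 78.
The shared-notes effort pays out 2.5 × 54 = 135.00 in aggregate.
Group total = 78 + 135.00 = 213.00.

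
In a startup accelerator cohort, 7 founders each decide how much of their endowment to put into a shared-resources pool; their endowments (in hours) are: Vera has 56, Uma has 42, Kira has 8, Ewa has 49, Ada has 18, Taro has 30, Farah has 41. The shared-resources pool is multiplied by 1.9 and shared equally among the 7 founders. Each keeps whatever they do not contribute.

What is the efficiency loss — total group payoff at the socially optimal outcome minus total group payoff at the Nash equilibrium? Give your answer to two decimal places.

The private return per contributed unit is 1.9/7 = 0.2714 < 1 for every player regardless of endowment, so the Nash equilibrium is zero contribution and the group total is Σ E_j = 56 + 42 + 8 + 49 + 18 + 30 + 41 = 244.
Each contributed unit returns 1.900 to the group, so the social optimum is full contribution by everyone: group total = 1.900 × 244 = 463.60.
Efficiency loss = (1.900 − 1) × 244 = 219.60.

219.60 hours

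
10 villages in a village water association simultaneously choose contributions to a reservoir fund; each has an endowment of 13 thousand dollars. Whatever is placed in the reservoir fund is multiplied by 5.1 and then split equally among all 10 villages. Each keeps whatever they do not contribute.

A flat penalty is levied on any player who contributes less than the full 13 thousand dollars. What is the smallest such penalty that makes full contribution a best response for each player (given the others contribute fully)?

Given the others contribute fully, the best deviation is to contribute 0 (any partial contribution still incurs the fine and gives up units whose private return 0.5100 is below 1).
Deviating from 13 to 0 saves 13 thousand dollars but forfeits the deviator's share of the drop in the reservoir fund: 5.1/10 × 13 = 6.63.
So the deviation gain is 13 − 6.63 = 6.37, and the fine must be at least 6.37 thousand dollars to wipe it out.

6.37 thousand dollars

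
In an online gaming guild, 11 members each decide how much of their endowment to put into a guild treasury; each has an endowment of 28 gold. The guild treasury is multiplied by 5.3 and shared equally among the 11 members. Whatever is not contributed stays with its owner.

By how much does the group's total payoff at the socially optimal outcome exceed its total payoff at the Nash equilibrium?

1324.40 gold

Each contributed unit returns 5.3/11 = 0.4818 to its contributor — below 1 — so contributing 0 is dominant for every player. At the Nash equilibrium everyone keeps their 28, and the group total is 11 × 28 = 308.
Each contributed unit returns 5.300 to the group as a whole (0.4818 to each of 11 players), which exceeds 1, so the social optimum is full contribution: group total = 5.300 × 308 = 1632.40.
Efficiency loss = 1632.40 − 308 = 1324.40.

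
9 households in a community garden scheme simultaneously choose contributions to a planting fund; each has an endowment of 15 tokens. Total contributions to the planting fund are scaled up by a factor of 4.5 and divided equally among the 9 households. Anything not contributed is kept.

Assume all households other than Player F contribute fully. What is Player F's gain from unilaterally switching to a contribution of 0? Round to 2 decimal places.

7.50 tokens

Switching from a contribution of 15 to 0 lets Player F keep an extra 15 tokens, but lowers the planting fund by 15, which costs Player F their own share of that drop: 4.5/9 × 15 = 7.50.
Net gain = 15 − 7.50 = 7.50. The private return per contributed unit (0.5000) is below 1, so free-riding is indeed the best response regardless of what the others do.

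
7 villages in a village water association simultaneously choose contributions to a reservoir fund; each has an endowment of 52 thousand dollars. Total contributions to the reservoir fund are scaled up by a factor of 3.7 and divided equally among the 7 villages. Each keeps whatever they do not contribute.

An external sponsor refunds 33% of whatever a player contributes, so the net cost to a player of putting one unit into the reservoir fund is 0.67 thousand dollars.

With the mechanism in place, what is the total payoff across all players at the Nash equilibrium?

Even with the mechanism, each unit contributed returns only (3.7/7) / 0.67 = 0.7889 per unit of net cost, so contributing nothing is still dominant.
Everyone keeps their endowment and the group total is 7 × 52 = 364.

364.00 thousand dollars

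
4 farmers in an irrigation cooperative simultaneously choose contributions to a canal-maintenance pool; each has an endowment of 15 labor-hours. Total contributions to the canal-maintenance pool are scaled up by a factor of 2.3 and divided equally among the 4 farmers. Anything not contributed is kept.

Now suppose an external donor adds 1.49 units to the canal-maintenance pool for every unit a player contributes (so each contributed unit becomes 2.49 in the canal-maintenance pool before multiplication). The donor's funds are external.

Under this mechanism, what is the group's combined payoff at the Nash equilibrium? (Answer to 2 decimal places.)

343.62 labor-hours

Under the mechanism each unit contributed yields 2.3 × 2.49 / 4 = 1.4318 back to its contributor per unit of net cost, which exceeds 1, making full contribution the dominant choice for everyone.
So the Nash equilibrium is full contribution by all 4; the group earns 2.3 × 2.49 × 60 = 343.62.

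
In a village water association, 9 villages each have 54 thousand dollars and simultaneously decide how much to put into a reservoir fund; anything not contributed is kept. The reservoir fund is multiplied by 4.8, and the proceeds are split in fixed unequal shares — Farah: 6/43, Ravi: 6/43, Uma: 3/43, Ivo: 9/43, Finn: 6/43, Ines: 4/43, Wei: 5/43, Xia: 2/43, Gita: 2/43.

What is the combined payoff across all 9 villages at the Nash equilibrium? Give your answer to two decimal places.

For player j, contributing a unit is worthwhile iff 4.8 × (j's share) ≥ 1, i.e. iff j's share is at least 0.2083.
The only share above 0.2083 is Ivo's 9/43, contributing 54; the remaining 8 contribute 0. Total contributed: 54.
The reservoir fund pays out 4.8 × 54 = 259.20 in total (split across the unequal shares, but the aggregate is all that matters for the group sum).
The 8 free-riders keep 54 each, adding 432. Group total = 432 + 259.20 = 691.20.

691.20 thousand dollars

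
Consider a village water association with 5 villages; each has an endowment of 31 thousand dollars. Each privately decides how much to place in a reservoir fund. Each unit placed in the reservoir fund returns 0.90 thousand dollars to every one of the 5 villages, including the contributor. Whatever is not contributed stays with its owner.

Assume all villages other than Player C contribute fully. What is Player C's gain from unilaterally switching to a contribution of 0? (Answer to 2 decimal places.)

3.10 thousand dollars

Switching from a contribution of 31 to 0 lets Player C keep an extra 31 thousand dollars, but lowers the reservoir fund by 31, which costs Player C their own share of that drop: 0.90 × 31 = 27.90.
Net gain = 31 − 27.90 = 3.10. The private return per contributed unit (0.90) is below 1, so free-riding is indeed the best response regardless of what the others do.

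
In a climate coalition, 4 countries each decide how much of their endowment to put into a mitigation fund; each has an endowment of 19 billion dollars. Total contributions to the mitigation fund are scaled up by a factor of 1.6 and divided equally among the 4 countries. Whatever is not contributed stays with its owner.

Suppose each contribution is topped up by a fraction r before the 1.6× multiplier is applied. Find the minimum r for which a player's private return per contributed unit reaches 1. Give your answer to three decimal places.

With matching at rate r, one contributed unit becomes (1 + r) in the mitigation fund and returns 1.6 × (1 + r) / 4 to the contributor.
Setting this equal to 1: 1 + r = 4/1.6 = 2.5000.
So the minimum matching rate is r = 2.5000 − 1 = 1.500.

1.500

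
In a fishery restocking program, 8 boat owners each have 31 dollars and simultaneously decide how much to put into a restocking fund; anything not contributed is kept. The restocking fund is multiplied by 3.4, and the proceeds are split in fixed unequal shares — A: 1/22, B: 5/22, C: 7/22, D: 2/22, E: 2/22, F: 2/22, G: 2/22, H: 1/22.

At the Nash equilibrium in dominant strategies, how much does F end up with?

40.58 dollars

Player j's private return per contributed unit is 3.4 × (j's share). Contributing is weakly dominant for j when that share is at least 1/3.4 = 0.2941, and contributing 0 is dominant otherwise.
Only C (7/22) clears that bar, contributing 31; the remaining 7 contribute 0. Total contributed: 31.
F keeps 31 and receives 3.4 × 31 × 2/22 = 9.58 from the restocking fund, for a payoff of 40.58.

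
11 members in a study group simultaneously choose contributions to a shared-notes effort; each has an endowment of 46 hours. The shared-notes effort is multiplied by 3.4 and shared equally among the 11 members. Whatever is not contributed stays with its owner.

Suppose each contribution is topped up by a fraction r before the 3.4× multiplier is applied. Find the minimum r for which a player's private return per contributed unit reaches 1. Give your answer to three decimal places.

2.235

With matching at rate r, one contributed unit becomes (1 + r) in the shared-notes effort and returns 3.4 × (1 + r) / 11 to the contributor.
Setting this equal to 1: 1 + r = 11/3.4 = 3.2353.
So the minimum matching rate is r = 3.2353 − 1 = 2.235.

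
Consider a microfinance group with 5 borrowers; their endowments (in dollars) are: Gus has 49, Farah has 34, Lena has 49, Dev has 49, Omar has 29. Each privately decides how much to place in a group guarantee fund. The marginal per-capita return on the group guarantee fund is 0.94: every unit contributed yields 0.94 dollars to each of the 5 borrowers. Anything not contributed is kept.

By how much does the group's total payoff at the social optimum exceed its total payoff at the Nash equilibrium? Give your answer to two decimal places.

777.00 dollars

The private return per contributed unit is 0.94 < 1 for everyone, so the Nash equilibrium is zero contribution and the group total is Σ E_j = 49 + 34 + 49 + 49 + 29 = 210.
Each contributed unit returns 4.700 to the group, so the social optimum is full contribution by everyone: group total = 4.700 × 210 = 987.00.
Efficiency loss = (4.700 − 1) × 210 = 777.00.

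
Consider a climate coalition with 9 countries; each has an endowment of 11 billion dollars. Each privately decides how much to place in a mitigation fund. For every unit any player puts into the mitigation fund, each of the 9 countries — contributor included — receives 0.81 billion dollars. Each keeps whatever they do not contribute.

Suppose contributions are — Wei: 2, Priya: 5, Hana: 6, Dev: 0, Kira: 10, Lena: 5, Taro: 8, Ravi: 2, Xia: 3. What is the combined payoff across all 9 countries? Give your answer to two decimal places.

356.89 billion dollars

Total contributed: 2 + 5 + 6 + 0 + 10 + 5 + 8 + 2 + 3 = 41; total kept: 9 × 11 − 41 = 58.
The mitigation fund pays out 0.81 × 9 × 41 = 298.89 in aggregate.
Group total = 58 + 298.89 = 356.89.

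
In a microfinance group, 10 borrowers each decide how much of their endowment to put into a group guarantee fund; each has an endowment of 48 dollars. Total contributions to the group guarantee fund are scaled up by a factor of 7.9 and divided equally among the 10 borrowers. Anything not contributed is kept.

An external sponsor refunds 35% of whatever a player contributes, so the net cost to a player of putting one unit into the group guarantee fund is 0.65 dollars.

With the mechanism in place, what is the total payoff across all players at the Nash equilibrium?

3960.00 dollars

The effective private return per unit is now (7.9/10) / 0.65 = 1.2154 > 1, so every player's dominant strategy flips to full contribution.
So the Nash equilibrium is full contribution by all 10; the group earns 10 × (48 × 0.35 + 7.9 × 48) = 3960.00.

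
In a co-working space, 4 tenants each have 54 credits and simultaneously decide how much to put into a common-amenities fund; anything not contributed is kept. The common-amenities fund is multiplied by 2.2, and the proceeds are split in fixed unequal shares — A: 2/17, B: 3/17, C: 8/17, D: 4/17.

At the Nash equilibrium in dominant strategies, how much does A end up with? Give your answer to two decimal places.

67.98 credits

For player j, contributing a unit is worthwhile iff 2.2 × (j's share) ≥ 1, i.e. iff j's share is at least 0.4545.
The only share above 0.4545 is C's 8/17, contributing 54; the remaining 3 contribute 0. Total contributed: 54.
A keeps 54 and receives 2.2 × 54 × 2/17 = 13.98 from the common-amenities fund, for a payoff of 67.98.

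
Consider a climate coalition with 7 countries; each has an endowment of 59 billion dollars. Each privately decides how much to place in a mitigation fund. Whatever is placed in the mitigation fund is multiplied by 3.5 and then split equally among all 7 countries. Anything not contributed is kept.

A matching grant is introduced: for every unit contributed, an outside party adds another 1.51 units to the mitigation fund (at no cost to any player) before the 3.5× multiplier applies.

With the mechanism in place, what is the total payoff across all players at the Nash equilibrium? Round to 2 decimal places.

The effective private return per unit is now 3.5 × 2.51 / 7 = 1.2550 > 1, so every player's dominant strategy flips to full contribution.
At the Nash equilibrium everyone contributes 59. Group total payoff = 3.5 × 2.51 × 413 = 3628.21.

3628.21 billion dollars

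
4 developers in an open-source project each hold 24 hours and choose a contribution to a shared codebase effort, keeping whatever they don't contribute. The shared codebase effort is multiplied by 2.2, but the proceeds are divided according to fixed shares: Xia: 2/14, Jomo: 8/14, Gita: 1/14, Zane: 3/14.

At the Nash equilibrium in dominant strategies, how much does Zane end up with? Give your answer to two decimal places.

Each unit j contributes comes back to j as 2.2 × (j's share), so j prefers to contribute only if that share exceeds 1/2.2 = 0.4545; otherwise keeping the unit dominates.
Jomo alone (share 8/14) is above the threshold, contributing 24; the remaining 3 contribute 0. Total contributed: 24.
Zane keeps 24 and receives 2.2 × 24 × 3/14 = 11.31 from the shared codebase effort, for a payoff of 35.31.

35.31 hours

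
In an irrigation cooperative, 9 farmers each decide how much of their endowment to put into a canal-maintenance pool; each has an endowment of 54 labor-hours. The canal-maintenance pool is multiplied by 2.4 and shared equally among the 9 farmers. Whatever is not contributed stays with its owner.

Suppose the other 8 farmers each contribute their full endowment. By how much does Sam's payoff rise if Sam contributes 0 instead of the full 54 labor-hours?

39.60 labor-hours

Switching from a contribution of 54 to 0 lets Sam keep an extra 54 labor-hours, but lowers the canal-maintenance pool by 54, which costs Sam their own share of that drop: 2.4/9 × 54 = 14.40.
Net gain = 54 − 14.40 = 39.60. The private return per contributed unit (0.2667) is below 1, so free-riding is indeed the best response regardless of what the others do.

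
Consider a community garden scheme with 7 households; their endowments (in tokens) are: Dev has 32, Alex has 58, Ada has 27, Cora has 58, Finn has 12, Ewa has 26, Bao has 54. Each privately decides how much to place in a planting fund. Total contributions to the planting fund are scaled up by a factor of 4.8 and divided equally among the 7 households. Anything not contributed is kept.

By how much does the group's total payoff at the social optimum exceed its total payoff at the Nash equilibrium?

The private return per contributed unit is 4.8/7 = 0.6857 < 1 for every player regardless of endowment, so the Nash equilibrium is zero contribution and the group total is Σ E_j = 32 + 58 + 27 + 58 + 12 + 26 + 54 = 267.
Each contributed unit returns 4.800 to the group, so the social optimum is full contribution by everyone: group total = 4.800 × 267 = 1281.60.
Efficiency loss = (4.800 − 1) × 267 = 1014.60.

1014.60 tokens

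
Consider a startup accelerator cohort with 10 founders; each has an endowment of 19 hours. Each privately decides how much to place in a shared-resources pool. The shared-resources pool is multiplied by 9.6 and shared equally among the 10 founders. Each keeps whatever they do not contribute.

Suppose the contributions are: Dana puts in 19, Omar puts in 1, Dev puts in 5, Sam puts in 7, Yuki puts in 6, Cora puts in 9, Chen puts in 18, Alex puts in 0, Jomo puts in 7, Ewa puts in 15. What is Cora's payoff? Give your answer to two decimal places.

Total contributed: 19 + 1 + 5 + 7 + 6 + 9 + 18 + 0 + 7 + 15 = 87.
Each receives 9.6 × 87 / 10 = 83.52 from the shared-resources pool.
Cora keeps 19 − 9 = 10, so Cora's payoff is 10 + 83.52 = 93.52.

93.52 hours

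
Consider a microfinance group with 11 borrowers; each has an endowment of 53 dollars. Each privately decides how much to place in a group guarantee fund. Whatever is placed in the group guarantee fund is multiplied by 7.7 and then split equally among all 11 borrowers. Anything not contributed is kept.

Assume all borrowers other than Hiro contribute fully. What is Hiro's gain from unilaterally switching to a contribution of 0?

15.90 dollars

Switching from a contribution of 53 to 0 lets Hiro keep an extra 53 dollars, but lowers the group guarantee fund by 53, which costs Hiro their own share of that drop: 7.7/11 × 53 = 37.10.
Net gain = 53 − 37.10 = 15.90. The private return per contributed unit (0.7000) is below 1, so free-riding is indeed the best response regardless of what the others do.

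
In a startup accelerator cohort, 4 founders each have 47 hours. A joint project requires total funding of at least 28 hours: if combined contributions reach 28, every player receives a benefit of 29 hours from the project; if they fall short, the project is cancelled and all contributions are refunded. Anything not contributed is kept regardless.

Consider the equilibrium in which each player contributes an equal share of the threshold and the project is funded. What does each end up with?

69 hours

Equal share of the threshold: 28/4 = 7.
At this profile no one gains by cutting their contribution: any cut drops the total below 28, the project is cancelled, contributions are refunded, and the deviator ends with 47, which is less than 47 − 7 + 29 = 69. Contributing more than 7 just wastes the excess. So contributing exactly 7 is a best response.
Each player's payoff: 47 − 7 + 29 = 69.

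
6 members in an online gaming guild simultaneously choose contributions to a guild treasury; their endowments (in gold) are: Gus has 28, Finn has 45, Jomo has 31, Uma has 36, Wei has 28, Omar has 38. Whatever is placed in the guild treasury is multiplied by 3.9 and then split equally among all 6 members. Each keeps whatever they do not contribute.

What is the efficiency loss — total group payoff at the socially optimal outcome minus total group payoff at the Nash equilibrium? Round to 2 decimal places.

597.40 gold

The private return per contributed unit is 3.9/6 = 0.6500 < 1 for every player regardless of endowment, so the Nash equilibrium is zero contribution and the group total is Σ E_j = 28 + 45 + 31 + 36 + 28 + 38 = 206.
Each contributed unit returns 3.900 to the group, so the social optimum is full contribution by everyone: group total = 3.900 × 206 = 803.40.
Efficiency loss = (3.900 − 1) × 206 = 597.40.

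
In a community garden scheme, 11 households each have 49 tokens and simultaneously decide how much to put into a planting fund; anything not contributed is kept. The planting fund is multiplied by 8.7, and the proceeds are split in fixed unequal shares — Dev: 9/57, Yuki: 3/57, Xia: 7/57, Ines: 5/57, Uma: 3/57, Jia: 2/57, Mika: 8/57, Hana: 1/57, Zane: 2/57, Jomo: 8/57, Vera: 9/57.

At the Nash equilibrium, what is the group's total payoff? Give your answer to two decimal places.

2425.50 tokens

Player j's private return per contributed unit is 8.7 × (j's share). Contributing is weakly dominant for j when that share is at least 1/8.7 = 0.1149, and contributing 0 is dominant otherwise.
Dev, Xia, Mika, Jomo and Vera clear that bar, contributing 49 each; the remaining 6 contribute 0. Total contributed: 245.
The planting fund pays out 8.7 × 245 = 2131.50 in total (split across the unequal shares, but the aggregate is all that matters for the group sum).
The 6 free-riders keep 49 each, adding 294. Group total = 294 + 2131.50 = 2425.50.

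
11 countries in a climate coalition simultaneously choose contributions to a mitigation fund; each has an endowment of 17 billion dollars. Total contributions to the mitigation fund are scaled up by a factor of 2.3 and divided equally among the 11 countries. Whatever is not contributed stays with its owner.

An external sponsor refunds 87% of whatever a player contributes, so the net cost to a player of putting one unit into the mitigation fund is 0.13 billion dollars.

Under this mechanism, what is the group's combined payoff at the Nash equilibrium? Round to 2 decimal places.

592.79 billion dollars

With the mechanism, a contributed unit returns (2.3/11) / 0.13 = 1.6084 per unit of net cost to the contributor — now above 1 — so contributing fully is weakly dominant for every player.
So the Nash equilibrium is full contribution by all 11; the group earns 11 × (17 × 0.87 + 2.3 × 17) = 592.79.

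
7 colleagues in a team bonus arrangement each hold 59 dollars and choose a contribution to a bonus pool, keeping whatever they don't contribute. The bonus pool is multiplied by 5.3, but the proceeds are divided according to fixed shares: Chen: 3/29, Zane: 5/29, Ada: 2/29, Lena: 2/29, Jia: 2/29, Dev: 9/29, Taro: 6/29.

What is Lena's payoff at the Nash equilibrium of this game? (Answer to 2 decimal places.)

102.13 dollars

Player j's private return per contributed unit is 5.3 × (j's share). Contributing is weakly dominant for j when that share is at least 1/5.3 = 0.1887, and contributing 0 is dominant otherwise.
Dev and Taro clear that bar, contributing 59 each; the remaining 5 contribute 0. Total contributed: 118.
Lena keeps 59 and receives 5.3 × 118 × 2/29 = 43.13 from the bonus pool, for a payoff of 102.13.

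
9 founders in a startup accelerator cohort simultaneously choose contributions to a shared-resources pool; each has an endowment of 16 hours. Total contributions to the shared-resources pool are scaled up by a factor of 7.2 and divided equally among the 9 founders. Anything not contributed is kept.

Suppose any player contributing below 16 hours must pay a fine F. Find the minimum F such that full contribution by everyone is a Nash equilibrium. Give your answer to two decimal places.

Given the others contribute fully, the best deviation is to contribute 0 (any partial contribution still incurs the fine and gives up units whose private return 0.8000 is below 1).
Deviating from 16 to 0 saves 16 hours but forfeits the deviator's share of the drop in the shared-resources pool: 7.2/9 × 16 = 12.80.
So the deviation gain is 16 − 12.80 = 3.20, and the fine must be at least 3.20 hours to wipe it out.

3.20 hours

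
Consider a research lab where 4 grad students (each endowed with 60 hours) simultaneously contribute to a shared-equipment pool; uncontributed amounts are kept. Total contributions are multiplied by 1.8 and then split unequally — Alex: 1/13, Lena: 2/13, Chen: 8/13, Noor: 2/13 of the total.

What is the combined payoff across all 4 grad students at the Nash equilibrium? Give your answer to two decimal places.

Each unit j contributes comes back to j as 1.8 × (j's share), so j prefers to contribute only if that share exceeds 1/1.8 = 0.5556; otherwise keeping the unit dominates.
The only share above 0.5556 is Chen's 8/13, contributing 60; the remaining 3 contribute 0. Total contributed: 60.
The shared-equipment pool pays out 1.8 × 60 = 108.00 in total (split across the unequal shares, but the aggregate is all that matters for the group sum).
The 3 free-riders keep 60 each, adding 180. Group total = 180 + 108.00 = 288.00.

288.00 hours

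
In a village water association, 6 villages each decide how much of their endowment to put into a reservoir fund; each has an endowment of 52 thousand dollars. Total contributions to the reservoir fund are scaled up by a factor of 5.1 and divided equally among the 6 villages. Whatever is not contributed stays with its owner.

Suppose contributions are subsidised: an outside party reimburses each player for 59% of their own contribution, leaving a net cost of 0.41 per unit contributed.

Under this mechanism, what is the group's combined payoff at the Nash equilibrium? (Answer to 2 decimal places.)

1775.28 thousand dollars

With the mechanism, a contributed unit returns (5.1/6) / 0.41 = 2.0732 per unit of net cost to the contributor — now above 1 — so contributing fully is weakly dominant for every player.
At the Nash equilibrium everyone contributes 52. Group total payoff = 6 × (52 × 0.59 + 5.1 × 52) = 1775.28.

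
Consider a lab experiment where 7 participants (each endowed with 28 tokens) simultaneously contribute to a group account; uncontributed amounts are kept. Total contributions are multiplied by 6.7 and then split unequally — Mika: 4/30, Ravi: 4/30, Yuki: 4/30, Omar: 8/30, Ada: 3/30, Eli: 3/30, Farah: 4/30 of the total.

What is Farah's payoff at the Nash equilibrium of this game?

Player j's private return per contributed unit is 6.7 × (j's share). Contributing is weakly dominant for j when that share is at least 1/6.7 = 0.1493, and contributing 0 is dominant otherwise.
Omar alone (share 8/30) is above the threshold, contributing 28; the remaining 6 contribute 0. Total contributed: 28.
Farah keeps 28 and receives 6.7 × 28 × 4/30 = 25.01 from the group account, for a payoff of 53.01.

53.01 tokens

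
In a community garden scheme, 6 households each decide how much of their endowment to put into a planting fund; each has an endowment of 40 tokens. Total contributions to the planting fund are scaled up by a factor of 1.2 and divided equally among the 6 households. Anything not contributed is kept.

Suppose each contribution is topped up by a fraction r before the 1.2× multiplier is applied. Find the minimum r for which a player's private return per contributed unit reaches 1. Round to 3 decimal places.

4.000

With matching at rate r, one contributed unit becomes (1 + r) in the planting fund and returns 1.2 × (1 + r) / 6 to the contributor.
Setting this equal to 1: 1 + r = 6/1.2 = 5.0000.
So the minimum matching rate is r = 5.0000 − 1 = 4.000.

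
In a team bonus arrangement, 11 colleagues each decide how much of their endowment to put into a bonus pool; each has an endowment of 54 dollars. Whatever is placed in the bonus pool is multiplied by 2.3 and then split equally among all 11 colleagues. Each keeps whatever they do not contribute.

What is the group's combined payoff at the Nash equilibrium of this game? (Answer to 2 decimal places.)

594.00 dollars

Each contributed unit returns 2.3/11 = 0.2091 to its contributor — below 1 — so contributing 0 is dominant for every player. At the Nash equilibrium everyone keeps their 54, and the group total is 11 × 54 = 594.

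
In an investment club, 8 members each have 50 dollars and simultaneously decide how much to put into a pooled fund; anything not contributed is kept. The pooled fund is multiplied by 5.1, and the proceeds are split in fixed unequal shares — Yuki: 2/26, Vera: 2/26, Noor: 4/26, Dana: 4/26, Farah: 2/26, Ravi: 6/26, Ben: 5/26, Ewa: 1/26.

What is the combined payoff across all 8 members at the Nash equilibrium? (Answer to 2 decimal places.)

For player j, contributing a unit is worthwhile iff 5.1 × (j's share) ≥ 1, i.e. iff j's share is at least 0.1961.
Only Ravi (6/26) clears that bar, contributing 50; the remaining 7 contribute 0. Total contributed: 50.
The pooled fund pays out 5.1 × 50 = 255.00 in total (split across the unequal shares, but the aggregate is all that matters for the group sum).
The 7 free-riders keep 50 each, adding 350. Group total = 350 + 255.00 = 605.00.

605.00 dollars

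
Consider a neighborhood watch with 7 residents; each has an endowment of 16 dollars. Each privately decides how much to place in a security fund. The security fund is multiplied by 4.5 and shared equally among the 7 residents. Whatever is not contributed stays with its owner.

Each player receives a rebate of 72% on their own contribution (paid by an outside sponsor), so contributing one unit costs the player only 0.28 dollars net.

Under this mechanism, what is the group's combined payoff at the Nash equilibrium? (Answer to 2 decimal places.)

584.64 dollars

With the mechanism, a contributed unit returns (4.5/7) / 0.28 = 2.2959 per unit of net cost to the contributor — now above 1 — so contributing fully is weakly dominant for every player.
At the Nash equilibrium everyone contributes 16. Group total payoff = 7 × (16 × 0.72 + 4.5 × 16) = 584.64.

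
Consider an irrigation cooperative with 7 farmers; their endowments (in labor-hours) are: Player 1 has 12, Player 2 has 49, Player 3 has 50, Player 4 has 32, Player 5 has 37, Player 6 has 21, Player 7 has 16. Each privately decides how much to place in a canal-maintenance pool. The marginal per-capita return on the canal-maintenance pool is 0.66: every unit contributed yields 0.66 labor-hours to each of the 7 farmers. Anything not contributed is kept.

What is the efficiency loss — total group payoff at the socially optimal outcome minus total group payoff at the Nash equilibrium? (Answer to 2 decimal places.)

785.54 labor-hours

The private return per contributed unit is 0.66 < 1 for everyone, so the Nash equilibrium is zero contribution and the group total is Σ E_j = 12 + 49 + 50 + 32 + 37 + 21 + 16 = 217.
Each contributed unit returns 4.620 to the group, so the social optimum is full contribution by everyone: group total = 4.620 × 217 = 1002.54.
Efficiency loss = (4.620 − 1) × 217 = 785.54.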